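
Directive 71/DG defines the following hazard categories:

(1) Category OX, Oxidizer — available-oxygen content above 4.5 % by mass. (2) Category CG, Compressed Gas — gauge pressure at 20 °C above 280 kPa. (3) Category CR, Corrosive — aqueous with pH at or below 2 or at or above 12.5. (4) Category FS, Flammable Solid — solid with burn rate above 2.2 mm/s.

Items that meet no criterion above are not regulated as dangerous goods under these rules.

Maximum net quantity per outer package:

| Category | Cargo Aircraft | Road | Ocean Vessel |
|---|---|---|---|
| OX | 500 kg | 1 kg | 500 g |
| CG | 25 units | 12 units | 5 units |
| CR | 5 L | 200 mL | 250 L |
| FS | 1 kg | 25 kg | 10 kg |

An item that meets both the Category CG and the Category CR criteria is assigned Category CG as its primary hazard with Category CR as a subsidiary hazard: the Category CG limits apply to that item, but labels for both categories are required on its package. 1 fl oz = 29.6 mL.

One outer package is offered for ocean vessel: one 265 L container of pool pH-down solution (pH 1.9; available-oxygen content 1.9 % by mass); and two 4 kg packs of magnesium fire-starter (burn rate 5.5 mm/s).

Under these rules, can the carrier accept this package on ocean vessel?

With pH 1.9 (≤ 2), the pool pH-down solution falls in Category CR.
Burn rate 5.5 mm/s meets the Category FS criterion (Flammable Solid), so the magnesium fire-starter is Category FS.
Category FS quantity: two 4 kg packs = 8 kg.
8 kg ≤ 10 kg (ocean vessel limit, Category FS) — within limit.
Category CR quantity: 265 L.
265 L exceeds the ocean vessel limit of 250 L for Category CR.

No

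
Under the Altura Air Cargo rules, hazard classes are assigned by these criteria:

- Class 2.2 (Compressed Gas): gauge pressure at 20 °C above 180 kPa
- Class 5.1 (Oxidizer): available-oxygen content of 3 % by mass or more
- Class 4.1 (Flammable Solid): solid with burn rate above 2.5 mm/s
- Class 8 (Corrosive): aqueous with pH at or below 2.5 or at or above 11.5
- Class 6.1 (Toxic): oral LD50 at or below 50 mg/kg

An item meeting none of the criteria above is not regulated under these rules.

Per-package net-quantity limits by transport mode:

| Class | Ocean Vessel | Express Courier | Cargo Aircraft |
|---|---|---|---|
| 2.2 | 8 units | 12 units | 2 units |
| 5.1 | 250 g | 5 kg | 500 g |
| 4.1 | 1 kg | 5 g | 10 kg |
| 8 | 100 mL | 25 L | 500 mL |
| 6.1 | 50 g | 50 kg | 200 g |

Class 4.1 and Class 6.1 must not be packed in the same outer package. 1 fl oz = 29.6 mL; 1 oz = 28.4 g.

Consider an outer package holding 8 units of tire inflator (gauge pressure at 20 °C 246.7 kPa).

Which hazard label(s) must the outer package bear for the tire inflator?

Class 2.2

With gauge pressure at 20 °C 246.7 kPa (> 180 kPa), the tire inflator falls in Class 2.2.
Only the Class 2.2 label is required.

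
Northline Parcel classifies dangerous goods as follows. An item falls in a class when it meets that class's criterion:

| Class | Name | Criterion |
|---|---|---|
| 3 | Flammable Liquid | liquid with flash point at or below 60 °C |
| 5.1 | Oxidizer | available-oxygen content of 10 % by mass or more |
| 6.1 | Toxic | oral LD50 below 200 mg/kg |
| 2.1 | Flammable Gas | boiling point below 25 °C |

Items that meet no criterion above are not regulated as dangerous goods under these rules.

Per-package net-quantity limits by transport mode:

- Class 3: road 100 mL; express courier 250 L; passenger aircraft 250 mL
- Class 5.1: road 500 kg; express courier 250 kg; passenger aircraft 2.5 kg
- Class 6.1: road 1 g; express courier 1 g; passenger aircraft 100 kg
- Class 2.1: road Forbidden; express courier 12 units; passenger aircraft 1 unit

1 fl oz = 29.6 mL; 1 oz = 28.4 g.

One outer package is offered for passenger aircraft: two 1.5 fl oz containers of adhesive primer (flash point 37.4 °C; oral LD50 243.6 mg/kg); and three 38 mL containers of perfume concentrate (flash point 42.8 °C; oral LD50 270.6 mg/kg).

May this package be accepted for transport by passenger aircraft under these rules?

Flash point 37.4 °C meets the Class 3 criterion (Flammable Liquid), so the adhesive primer is Class 3.
Flash point 42.8 °C meets the Class 3 criterion (Flammable Liquid), so the perfume concentrate is Class 3.
Total Class 3: (two 1.5 fl oz containers = 88.8 mL) + (three 38 mL containers = 114 mL) = 202.8 mL.
202.8 mL is within the passenger aircraft limit of 250 mL for Class 3.

Yes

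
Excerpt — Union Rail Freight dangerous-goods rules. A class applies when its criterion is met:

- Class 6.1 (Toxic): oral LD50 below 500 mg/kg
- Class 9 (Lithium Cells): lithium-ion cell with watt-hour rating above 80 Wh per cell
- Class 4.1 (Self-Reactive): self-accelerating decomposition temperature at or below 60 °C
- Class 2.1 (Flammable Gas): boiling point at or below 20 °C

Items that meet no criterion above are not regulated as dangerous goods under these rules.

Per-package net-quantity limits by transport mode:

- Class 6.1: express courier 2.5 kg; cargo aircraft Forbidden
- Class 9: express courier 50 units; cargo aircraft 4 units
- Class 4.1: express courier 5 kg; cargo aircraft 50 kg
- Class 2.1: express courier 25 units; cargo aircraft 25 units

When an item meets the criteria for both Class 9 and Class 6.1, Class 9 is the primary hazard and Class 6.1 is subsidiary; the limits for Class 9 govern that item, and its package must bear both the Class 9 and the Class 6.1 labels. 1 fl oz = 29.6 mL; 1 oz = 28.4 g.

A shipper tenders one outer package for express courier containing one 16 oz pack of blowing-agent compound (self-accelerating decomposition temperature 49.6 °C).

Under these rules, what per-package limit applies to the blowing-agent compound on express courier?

With self-accelerating decomposition temperature 49.6 °C (≤ 60 °C), the blowing-agent compound falls in Class 4.1.
The express courier limit for Class 4.1 is 5 kg.

5 kg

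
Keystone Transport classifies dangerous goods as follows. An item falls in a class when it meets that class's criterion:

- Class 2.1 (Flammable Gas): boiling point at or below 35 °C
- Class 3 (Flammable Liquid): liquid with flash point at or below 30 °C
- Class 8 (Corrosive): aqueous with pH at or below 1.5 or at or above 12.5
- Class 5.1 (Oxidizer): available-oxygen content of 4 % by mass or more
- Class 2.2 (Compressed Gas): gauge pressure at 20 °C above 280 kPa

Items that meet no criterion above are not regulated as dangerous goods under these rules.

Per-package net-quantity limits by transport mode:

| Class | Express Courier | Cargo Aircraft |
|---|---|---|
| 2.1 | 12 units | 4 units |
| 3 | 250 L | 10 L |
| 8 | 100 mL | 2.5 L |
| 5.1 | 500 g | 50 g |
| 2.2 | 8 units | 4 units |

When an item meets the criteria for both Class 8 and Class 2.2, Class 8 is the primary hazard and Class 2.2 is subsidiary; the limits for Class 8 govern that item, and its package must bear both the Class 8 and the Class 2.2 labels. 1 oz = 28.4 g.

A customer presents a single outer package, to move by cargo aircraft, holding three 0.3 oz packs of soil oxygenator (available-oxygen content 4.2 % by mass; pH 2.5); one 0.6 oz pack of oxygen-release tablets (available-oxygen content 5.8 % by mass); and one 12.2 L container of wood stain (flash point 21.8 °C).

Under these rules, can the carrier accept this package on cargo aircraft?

No

Available-oxygen content 4.2 % by mass meets the Class 5.1 criterion (Oxidizer), so the soil oxygenator is Class 5.1.
Available-oxygen content 5.8 % by mass meets the Class 5.1 criterion (Oxidizer), so the oxygen-release tablets are Class 5.1.
With flash point 21.8 °C (≤ 30 °C), the wood stain falls in Class 3.
Class 5.1 net quantity: (three 0.3 oz packs = 25.56 g) + (one 0.6 oz pack = 17.04 g) = 42.6 g.
42.6 g ≤ 50 g (cargo aircraft limit, Class 5.1) — within limit.
Class 3 quantity: 12.2 L.
12.2 L exceeds the cargo aircraft limit of 10 L for Class 3.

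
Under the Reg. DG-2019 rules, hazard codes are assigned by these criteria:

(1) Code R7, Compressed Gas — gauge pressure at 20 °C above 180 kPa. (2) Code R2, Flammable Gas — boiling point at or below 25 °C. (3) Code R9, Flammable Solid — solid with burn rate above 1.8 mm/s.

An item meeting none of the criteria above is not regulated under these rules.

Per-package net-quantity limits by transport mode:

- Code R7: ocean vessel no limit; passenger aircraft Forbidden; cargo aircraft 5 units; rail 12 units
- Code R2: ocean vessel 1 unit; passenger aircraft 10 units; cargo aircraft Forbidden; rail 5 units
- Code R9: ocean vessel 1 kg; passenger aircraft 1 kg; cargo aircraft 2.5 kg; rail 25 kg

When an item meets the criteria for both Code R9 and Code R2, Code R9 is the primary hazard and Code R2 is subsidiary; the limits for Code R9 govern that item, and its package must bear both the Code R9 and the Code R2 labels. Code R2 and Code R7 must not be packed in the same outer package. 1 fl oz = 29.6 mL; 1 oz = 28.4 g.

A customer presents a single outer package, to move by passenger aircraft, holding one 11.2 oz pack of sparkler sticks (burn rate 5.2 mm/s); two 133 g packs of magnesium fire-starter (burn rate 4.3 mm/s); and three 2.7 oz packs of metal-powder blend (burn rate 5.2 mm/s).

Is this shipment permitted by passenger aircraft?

The sparkler sticks have burn rate 5.2 mm/s, which is > 1.8 mm/s, so they are Code R9 (Flammable Solid).
Magnesium fire-starter: burn rate 4.3 mm/s > 1.8 mm/s → Code R9 (Flammable Solid).
The metal-powder blend has burn rate 5.2 mm/s, which is > 1.8 mm/s, so it is Code R9 (Flammable Solid).
Code R9 net quantity: (one 11.2 oz pack = 318.08 g) + (two 133 g packs = 266 g) + (three 2.7 oz packs = 230.04 g) = 814.12 g.
That is within the Code R9 passenger aircraft limit of 1 kg.

Yes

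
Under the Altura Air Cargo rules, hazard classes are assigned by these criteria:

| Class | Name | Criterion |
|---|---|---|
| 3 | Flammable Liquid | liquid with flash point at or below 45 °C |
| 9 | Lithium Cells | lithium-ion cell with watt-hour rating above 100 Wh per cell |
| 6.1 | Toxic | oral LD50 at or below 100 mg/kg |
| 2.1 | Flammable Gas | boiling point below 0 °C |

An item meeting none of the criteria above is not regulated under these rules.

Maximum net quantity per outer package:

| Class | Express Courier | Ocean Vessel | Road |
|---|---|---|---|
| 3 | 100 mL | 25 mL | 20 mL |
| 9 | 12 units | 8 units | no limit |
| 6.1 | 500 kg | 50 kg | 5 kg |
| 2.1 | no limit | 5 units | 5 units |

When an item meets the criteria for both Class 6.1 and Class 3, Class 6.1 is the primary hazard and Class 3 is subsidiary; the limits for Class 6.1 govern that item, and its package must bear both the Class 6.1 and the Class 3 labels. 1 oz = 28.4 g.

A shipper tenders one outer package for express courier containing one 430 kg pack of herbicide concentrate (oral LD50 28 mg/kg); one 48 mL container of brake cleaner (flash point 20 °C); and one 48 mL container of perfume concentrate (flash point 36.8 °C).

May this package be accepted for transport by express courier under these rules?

Yes

Oral LD50 28 mg/kg meets the Class 6.1 criterion (Toxic), so the herbicide concentrate is Class 6.1.
The brake cleaner has flash point 20 °C, which is ≤ 45 °C, so it is Class 3 (Flammable Liquid).
Perfume concentrate: flash point 36.8 °C ≤ 45 °C → Class 3 (Flammable Liquid).
Total Class 3: 48 mL + 48 mL = 96 mL.
96 mL is within the express courier limit of 100 mL for Class 3.
Class 6.1 quantity: 430 kg.
430 kg is within the express courier limit of 500 kg for Class 6.1.
Every hazard class is within its express courier limit and no segregation rule is violated.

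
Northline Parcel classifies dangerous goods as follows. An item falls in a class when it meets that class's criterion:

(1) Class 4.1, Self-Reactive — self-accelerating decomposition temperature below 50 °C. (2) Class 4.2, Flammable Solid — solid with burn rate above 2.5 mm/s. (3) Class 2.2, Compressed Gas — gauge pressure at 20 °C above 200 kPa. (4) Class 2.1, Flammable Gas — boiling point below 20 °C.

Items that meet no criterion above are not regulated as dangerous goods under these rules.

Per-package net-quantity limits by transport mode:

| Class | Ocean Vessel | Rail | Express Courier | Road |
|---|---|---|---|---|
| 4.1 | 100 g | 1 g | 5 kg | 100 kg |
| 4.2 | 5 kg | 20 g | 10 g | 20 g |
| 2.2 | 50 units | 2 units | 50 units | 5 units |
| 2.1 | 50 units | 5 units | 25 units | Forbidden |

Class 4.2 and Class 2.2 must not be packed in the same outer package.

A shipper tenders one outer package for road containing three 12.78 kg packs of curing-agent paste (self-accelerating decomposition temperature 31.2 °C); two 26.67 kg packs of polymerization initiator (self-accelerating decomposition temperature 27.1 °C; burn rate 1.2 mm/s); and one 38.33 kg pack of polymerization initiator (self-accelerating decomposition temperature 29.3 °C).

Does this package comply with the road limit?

With self-accelerating decomposition temperature 31.2 °C (< 50 °C), the curing-agent paste falls in Class 4.1.
Polymerization initiator: self-accelerating decomposition temperature 27.1 °C < 50 °C → Class 4.1 (Self-Reactive).
With self-accelerating decomposition temperature 29.3 °C (< 50 °C), the polymerization initiator falls in Class 4.1.
Total Class 4.1: (three 12.78 kg packs = 38.34 kg) + (two 26.67 kg packs = 53.34 kg) + 38.33 kg = 130.01 kg.
130.01 kg > 100 kg (road limit, Class 4.1) — over the limit.

No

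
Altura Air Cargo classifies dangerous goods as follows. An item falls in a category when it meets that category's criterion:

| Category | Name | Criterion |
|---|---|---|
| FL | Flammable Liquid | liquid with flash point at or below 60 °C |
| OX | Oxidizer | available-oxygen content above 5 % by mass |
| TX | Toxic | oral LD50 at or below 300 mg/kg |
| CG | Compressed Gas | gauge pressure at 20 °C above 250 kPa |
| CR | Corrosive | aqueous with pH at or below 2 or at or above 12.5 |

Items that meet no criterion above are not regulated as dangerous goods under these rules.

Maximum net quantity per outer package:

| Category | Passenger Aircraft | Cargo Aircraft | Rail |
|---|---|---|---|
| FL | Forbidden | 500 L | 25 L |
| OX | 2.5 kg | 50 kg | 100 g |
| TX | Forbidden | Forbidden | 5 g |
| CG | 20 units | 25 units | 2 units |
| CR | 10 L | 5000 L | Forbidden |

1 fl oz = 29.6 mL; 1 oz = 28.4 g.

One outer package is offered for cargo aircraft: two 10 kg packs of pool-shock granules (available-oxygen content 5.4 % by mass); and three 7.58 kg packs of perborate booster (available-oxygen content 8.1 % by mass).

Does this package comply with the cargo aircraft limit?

Yes

Pool-shock granules: available-oxygen content 5.4 % by mass > 5 % by mass → Category OX (Oxidizer).
Perborate booster: available-oxygen content 8.1 % by mass > 5 % by mass → Category OX (Oxidizer).
Category OX net quantity: (two 10 kg packs = 20 kg) + (three 7.58 kg packs = 22.74 kg) = 42.74 kg.
That is within the Category OX cargo aircraft limit of 50 kg.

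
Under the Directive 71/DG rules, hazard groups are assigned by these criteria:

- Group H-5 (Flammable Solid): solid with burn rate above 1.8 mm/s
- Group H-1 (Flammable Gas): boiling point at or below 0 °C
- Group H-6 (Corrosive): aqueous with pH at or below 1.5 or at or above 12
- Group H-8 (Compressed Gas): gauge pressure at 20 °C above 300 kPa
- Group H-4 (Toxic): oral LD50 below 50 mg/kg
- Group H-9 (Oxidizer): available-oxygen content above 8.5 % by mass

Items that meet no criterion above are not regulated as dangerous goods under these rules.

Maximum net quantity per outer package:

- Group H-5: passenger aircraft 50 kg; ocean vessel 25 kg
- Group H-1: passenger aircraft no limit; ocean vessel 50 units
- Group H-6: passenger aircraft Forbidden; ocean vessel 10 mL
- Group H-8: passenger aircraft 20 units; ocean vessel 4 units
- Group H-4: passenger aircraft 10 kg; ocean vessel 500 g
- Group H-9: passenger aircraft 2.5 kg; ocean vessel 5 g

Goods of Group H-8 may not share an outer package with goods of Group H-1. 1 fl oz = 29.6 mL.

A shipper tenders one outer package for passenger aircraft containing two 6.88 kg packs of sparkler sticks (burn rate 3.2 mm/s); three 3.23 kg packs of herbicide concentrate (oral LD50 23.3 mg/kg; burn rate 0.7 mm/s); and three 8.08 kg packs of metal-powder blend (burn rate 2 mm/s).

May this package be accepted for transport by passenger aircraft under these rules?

With burn rate 3.2 mm/s (> 1.8 mm/s), the sparkler sticks fall in Group H-5.
Herbicide concentrate: oral LD50 23.3 mg/kg < 50 mg/kg → Group H-4 (Toxic).
With burn rate 2 mm/s (> 1.8 mm/s), the metal-powder blend falls in Group H-5.
Group H-4 quantity: three 3.23 kg packs = 9.69 kg.
That is within the Group H-4 passenger aircraft limit of 10 kg.
Group H-5 net quantity: (two 6.88 kg packs = 13.76 kg) + (three 8.08 kg packs = 24.24 kg) = 38 kg.
38 kg is within the passenger aircraft limit of 50 kg for Group H-5.
The segregation rule (Group H-8 with Group H-1) does not apply to Group H-4 with Group H-5.
Every hazard group is within its passenger aircraft limit and no segregation rule is violated.

Yes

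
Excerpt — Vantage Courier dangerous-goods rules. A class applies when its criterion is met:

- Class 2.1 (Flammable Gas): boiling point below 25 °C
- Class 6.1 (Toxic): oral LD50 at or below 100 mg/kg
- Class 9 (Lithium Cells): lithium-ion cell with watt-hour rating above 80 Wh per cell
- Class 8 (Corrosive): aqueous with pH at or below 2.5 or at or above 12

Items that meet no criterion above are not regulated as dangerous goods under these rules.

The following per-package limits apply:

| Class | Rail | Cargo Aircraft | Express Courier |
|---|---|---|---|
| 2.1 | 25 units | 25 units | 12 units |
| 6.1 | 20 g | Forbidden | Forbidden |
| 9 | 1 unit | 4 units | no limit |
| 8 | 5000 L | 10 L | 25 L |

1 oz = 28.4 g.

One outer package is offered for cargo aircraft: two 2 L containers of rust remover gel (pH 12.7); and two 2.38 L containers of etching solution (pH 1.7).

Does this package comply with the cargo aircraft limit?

pH 12.7 meets the Class 8 criterion (Corrosive), so the rust remover gel is Class 8.
The etching solution has pH 1.7, which is ≤ 2.5, so it is Class 8 (Corrosive).
Class 8 net quantity: (two 2 L containers = 4 L) + (two 2.38 L containers = 4.76 L) = 8.76 L.
8.76 L ≤ 10 L (cargo aircraft limit, Class 8) — within limit.

Yes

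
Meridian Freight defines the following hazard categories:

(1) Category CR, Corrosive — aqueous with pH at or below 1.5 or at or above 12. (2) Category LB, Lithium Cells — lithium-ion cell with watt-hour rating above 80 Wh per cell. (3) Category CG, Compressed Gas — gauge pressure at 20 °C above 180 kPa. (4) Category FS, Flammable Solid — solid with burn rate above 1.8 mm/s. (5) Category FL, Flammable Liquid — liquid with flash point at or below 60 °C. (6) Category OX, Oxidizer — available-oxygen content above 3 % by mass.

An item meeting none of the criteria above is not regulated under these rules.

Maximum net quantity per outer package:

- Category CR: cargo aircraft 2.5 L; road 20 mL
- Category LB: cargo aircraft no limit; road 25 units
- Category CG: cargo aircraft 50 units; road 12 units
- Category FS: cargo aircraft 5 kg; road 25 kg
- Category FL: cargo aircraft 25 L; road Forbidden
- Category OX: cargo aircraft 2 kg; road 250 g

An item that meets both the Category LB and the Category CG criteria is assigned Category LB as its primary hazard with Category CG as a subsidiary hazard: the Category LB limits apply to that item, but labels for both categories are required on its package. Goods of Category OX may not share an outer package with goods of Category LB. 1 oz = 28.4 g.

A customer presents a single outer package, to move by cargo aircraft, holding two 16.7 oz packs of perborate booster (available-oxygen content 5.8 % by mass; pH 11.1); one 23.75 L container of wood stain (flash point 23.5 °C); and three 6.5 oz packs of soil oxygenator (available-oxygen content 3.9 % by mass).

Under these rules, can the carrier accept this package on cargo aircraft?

The perborate booster has available-oxygen content 5.8 % by mass, which is > 3 % by mass, so it is Category OX (Oxidizer).
The wood stain has flash point 23.5 °C, which is ≤ 60 °C, so it is Category FL (Flammable Liquid).
Available-oxygen content 3.9 % by mass meets the Category OX criterion (Oxidizer), so the soil oxygenator is Category OX.
Total Category OX: (two 16.7 oz packs = 948.56 g) + (three 6.5 oz packs = 553.8 g) = 1502.36 g.
1502.36 g ≤ 2 kg (cargo aircraft limit, Category OX) — within limit.
Category FL quantity: 23.75 L.
23.75 L is within the cargo aircraft limit of 25 L for Category FL.
The segregation rule (Category OX with Category LB) does not apply to Category OX with Category FL.
Every hazard category is within its cargo aircraft limit and no segregation rule is violated.

Yes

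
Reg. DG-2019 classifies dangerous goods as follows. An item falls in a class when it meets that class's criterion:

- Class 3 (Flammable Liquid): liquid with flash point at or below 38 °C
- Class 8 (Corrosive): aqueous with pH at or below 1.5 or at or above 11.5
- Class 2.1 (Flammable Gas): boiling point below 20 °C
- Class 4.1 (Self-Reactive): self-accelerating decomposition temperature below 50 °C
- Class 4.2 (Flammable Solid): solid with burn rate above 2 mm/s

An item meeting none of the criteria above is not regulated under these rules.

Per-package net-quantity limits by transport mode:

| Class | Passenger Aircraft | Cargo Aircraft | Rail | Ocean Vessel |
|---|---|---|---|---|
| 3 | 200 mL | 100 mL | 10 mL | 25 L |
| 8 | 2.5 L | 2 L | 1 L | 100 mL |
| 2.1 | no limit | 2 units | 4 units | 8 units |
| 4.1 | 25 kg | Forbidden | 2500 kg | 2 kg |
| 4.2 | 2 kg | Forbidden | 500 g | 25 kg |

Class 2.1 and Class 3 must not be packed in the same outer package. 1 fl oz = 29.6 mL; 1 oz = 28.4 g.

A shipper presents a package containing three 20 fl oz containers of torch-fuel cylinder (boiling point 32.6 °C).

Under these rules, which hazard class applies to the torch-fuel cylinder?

boiling point 32.6 °C is not below 20 °C, so Class 2.1 does not apply.
No criterion is met, so the item is not regulated.

Not regulated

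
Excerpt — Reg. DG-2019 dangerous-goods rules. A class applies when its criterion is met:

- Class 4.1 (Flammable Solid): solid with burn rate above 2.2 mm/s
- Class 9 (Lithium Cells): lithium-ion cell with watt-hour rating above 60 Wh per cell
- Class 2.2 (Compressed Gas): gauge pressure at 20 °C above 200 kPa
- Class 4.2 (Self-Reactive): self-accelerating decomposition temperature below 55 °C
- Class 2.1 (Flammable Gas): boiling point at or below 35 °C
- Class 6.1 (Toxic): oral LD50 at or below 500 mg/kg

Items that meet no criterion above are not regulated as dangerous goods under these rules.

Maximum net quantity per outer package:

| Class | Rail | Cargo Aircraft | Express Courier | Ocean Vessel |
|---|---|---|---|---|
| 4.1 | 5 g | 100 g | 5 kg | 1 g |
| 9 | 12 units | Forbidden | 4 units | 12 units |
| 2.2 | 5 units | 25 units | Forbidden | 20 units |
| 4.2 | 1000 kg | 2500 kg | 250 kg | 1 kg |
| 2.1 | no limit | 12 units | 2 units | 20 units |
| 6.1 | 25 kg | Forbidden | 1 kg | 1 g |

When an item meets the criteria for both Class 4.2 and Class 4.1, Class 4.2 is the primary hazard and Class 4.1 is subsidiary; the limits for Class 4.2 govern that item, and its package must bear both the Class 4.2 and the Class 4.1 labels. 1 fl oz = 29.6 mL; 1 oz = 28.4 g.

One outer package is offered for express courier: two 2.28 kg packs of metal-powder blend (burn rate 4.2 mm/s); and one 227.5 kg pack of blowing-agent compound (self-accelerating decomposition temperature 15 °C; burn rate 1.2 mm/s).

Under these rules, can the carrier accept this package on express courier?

Yes

The metal-powder blend has burn rate 4.2 mm/s, which is > 2.2 mm/s, so it is Class 4.1 (Flammable Solid).
The blowing-agent compound has self-accelerating decomposition temperature 15 °C, which is < 55 °C, so it is Class 4.2 (Self-Reactive).
Class 4.2 quantity: 227.5 kg.
227.5 kg ≤ 250 kg (express courier limit, Class 4.2) — within limit.
Class 4.1 quantity: two 2.28 kg packs = 4.56 kg.
4.56 kg is within the express courier limit of 5 kg for Class 4.1.
Every hazard class is within its express courier limit and no segregation rule is violated.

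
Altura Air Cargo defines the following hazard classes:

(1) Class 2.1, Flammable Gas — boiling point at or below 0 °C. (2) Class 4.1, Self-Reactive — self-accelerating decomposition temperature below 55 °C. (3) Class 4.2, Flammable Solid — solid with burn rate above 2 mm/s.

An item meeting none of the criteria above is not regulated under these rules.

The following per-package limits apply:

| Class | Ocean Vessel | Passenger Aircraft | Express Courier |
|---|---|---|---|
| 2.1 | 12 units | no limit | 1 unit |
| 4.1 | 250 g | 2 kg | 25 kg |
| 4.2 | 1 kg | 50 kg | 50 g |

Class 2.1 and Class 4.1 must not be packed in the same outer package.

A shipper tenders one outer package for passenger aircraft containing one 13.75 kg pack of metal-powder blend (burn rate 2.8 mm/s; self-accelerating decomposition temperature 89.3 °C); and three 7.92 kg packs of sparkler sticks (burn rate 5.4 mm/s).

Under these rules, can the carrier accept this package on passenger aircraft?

Yes

Metal-powder blend: burn rate 2.8 mm/s > 2 mm/s → Class 4.2 (Flammable Solid).
Sparkler sticks: burn rate 5.4 mm/s > 2 mm/s → Class 4.2 (Flammable Solid).
Total Class 4.2: 13.75 kg + (three 7.92 kg packs = 23.76 kg) = 37.51 kg.
37.51 kg ≤ 50 kg (passenger aircraft limit, Class 4.2) — within limit.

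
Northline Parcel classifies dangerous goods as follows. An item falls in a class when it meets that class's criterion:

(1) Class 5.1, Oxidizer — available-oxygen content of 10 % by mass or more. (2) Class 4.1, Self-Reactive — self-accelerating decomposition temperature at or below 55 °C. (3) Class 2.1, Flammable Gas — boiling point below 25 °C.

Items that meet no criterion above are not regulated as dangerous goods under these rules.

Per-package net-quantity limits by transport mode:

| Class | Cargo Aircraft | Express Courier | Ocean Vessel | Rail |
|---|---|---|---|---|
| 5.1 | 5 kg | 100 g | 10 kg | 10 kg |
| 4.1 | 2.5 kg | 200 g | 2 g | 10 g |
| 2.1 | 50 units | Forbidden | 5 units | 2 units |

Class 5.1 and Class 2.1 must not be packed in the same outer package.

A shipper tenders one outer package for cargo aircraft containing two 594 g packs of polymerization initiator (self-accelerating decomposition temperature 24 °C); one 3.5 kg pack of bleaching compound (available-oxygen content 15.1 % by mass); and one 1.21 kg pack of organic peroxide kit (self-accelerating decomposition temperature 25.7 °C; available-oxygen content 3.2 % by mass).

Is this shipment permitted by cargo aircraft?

Yes

Polymerization initiator: self-accelerating decomposition temperature 24 °C ≤ 55 °C → Class 4.1 (Self-Reactive).
Bleaching compound: available-oxygen content 15.1 % by mass ≥ 10 % by mass → Class 5.1 (Oxidizer).
With self-accelerating decomposition temperature 25.7 °C (≤ 55 °C), the organic peroxide kit falls in Class 4.1.
Class 5.1 quantity: 3.5 kg.
That is within the Class 5.1 cargo aircraft limit of 5 kg.
Class 4.1 net quantity: (two 594 g packs = 1.188 kg) + 1.21 kg = 2.398 kg.
That is within the Class 4.1 cargo aircraft limit of 2.5 kg.
The segregation rule (Class 5.1 with Class 2.1) does not apply to Class 5.1 with Class 4.1.
Every hazard class is within its cargo aircraft limit and no segregation rule is violated.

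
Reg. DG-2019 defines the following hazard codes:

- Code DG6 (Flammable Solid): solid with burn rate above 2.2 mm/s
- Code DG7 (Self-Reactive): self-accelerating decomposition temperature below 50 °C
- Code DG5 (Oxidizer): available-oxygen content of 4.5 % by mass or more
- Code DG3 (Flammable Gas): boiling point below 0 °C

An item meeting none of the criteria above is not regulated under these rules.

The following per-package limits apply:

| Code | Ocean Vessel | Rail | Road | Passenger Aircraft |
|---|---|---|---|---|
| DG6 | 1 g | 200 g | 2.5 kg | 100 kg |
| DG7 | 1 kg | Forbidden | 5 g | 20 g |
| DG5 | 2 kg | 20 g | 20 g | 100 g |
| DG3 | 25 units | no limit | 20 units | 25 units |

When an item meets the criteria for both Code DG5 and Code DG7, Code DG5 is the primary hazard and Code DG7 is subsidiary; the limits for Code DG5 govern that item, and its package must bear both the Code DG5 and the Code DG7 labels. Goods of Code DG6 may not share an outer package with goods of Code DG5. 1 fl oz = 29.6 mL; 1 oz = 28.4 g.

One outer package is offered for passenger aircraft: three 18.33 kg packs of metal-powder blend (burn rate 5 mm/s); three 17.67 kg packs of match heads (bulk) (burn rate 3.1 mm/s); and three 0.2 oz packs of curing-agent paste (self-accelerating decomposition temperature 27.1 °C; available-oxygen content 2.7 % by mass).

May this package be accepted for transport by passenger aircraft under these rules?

The metal-powder blend has burn rate 5 mm/s, which is > 2.2 mm/s, so it is Code DG6 (Flammable Solid).
Match heads (bulk): burn rate 3.1 mm/s > 2.2 mm/s → Code DG6 (Flammable Solid).
Self-accelerating decomposition temperature 27.1 °C meets the Code DG7 criterion (Self-Reactive), so the curing-agent paste is Code DG7.
Code DG6 net quantity: (three 18.33 kg packs = 54.99 kg) + (three 17.67 kg packs = 53.01 kg) = 108 kg.
That exceeds the Code DG6 passenger aircraft limit of 100 kg.
Code DG7 quantity: three 0.2 oz packs = 17.04 g.
17.04 g is within the passenger aircraft limit of 20 g for Code DG7.
The segregation rule (Code DG6 with Code DG5) does not apply to Code DG6 with Code DG7.

No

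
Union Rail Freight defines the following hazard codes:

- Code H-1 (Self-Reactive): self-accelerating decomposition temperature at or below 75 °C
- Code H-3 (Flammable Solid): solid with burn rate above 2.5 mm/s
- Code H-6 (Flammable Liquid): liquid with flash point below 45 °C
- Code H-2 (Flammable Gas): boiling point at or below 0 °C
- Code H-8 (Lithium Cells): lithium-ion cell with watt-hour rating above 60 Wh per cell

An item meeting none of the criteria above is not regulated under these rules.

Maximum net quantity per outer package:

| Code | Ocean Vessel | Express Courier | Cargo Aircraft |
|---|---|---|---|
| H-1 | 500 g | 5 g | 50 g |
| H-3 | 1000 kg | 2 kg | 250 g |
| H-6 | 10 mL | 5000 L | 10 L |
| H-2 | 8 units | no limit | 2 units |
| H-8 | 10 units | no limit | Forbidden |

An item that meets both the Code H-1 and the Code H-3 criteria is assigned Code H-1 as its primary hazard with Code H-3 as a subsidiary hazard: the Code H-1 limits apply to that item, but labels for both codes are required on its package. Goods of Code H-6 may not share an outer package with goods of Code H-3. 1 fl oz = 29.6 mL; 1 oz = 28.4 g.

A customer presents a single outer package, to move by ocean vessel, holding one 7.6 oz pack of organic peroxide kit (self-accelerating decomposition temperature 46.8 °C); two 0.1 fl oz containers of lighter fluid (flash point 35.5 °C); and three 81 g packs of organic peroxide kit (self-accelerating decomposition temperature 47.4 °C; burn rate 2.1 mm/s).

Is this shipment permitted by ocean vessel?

Yes

Organic peroxide kit: self-accelerating decomposition temperature 46.8 °C ≤ 75 °C → Code H-1 (Self-Reactive).
The lighter fluid has flash point 35.5 °C, which is < 45 °C, so it is Code H-6 (Flammable Liquid).
With self-accelerating decomposition temperature 47.4 °C (≤ 75 °C), the organic peroxide kit falls in Code H-1.
Code H-1 net quantity: (one 7.6 oz pack = 215.84 g) + (three 81 g packs = 243 g) = 458.84 g.
458.84 g is within the ocean vessel limit of 500 g for Code H-1.
Code H-6 quantity: two 0.1 fl oz containers = 5.92 mL.
5.92 mL is within the ocean vessel limit of 10 mL for Code H-6.
The segregation rule (Code H-6 with Code H-3) does not apply to Code H-1 with Code H-6.
Every hazard code is within its ocean vessel limit and no segregation rule is violated.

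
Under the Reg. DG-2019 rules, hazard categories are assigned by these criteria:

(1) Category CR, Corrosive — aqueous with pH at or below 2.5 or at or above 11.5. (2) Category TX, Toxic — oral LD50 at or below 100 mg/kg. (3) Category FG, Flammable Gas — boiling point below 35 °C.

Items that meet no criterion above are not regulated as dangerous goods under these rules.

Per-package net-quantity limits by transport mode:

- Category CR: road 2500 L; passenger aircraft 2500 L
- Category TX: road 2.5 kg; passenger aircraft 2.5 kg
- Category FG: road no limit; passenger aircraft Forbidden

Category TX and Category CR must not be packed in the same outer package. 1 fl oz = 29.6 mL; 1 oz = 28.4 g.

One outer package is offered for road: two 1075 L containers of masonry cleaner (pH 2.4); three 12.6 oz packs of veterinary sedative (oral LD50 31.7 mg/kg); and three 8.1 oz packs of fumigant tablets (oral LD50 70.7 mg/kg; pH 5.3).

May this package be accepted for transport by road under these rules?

No

With pH 2.4 (≤ 2.5), the masonry cleaner falls in Category CR.
Oral LD50 31.7 mg/kg meets the Category TX criterion (Toxic), so the veterinary sedative is Category TX.
Fumigant tablets: oral LD50 70.7 mg/kg ≤ 100 mg/kg → Category TX (Toxic).
Total Category TX: (three 12.6 oz packs = 1073.52 g) + (three 8.1 oz packs = 690.12 g) = 1763.64 g.
1763.64 g is within the road limit of 2.5 kg for Category TX.
Category CR quantity: two 1075 L containers = 2150 L.
2150 L is within the road limit of 2500 L for Category CR.
Category TX and Category CR may not share an outer package.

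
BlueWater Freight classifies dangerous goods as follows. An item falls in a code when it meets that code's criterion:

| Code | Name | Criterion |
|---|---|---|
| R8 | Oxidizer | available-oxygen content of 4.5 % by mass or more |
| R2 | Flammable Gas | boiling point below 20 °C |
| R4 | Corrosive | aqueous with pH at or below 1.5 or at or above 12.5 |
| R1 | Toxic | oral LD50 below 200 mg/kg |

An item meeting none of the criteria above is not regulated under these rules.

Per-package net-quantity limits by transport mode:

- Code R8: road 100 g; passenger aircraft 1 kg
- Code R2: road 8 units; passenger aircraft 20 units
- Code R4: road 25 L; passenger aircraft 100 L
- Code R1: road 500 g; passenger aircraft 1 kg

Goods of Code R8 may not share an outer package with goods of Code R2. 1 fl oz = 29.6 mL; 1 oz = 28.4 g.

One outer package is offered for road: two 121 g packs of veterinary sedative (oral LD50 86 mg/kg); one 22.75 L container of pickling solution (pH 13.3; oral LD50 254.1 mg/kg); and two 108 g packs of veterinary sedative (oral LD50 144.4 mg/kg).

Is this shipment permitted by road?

Yes

Oral LD50 86 mg/kg meets the Code R1 criterion (Toxic), so the veterinary sedative is Code R1.
pH 13.3 meets the Code R4 criterion (Corrosive), so the pickling solution is Code R4.
With oral LD50 144.4 mg/kg (< 200 mg/kg), the veterinary sedative falls in Code R1.
Code R1 net quantity: (two 121 g packs = 242 g) + (two 108 g packs = 216 g) = 458 g.
458 g is within the road limit of 500 g for Code R1.
Code R4 quantity: 22.75 L.
22.75 L is within the road limit of 25 L for Code R4.
The segregation rule (Code R8 with Code R2) does not apply to Code R1 with Code R4.
Every hazard code is within its road limit and no segregation rule is violated.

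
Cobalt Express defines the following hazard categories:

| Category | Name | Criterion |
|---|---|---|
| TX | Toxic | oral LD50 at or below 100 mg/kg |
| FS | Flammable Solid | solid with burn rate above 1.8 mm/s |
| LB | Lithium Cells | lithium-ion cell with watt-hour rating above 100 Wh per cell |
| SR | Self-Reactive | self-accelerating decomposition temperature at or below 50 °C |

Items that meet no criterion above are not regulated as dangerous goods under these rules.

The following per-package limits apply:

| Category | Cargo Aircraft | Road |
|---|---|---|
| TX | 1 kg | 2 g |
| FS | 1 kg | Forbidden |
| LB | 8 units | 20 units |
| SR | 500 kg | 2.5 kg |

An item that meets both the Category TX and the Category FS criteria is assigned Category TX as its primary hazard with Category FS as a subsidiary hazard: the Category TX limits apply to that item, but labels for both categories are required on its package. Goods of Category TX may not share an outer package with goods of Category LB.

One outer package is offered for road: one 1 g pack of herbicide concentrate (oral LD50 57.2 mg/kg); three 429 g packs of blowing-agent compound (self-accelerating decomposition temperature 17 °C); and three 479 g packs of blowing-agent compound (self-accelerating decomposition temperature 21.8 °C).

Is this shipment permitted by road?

No

Oral LD50 57.2 mg/kg meets the Category TX criterion (Toxic), so the herbicide concentrate is Category TX.
The blowing-agent compound has self-accelerating decomposition temperature 17 °C, which is ≤ 50 °C, so it is Category SR (Self-Reactive).
Self-accelerating decomposition temperature 21.8 °C meets the Category SR criterion (Self-Reactive), so the blowing-agent compound is Category SR.
Category SR net quantity: (three 429 g packs = 1.287 kg) + (three 479 g packs = 1.437 kg) = 2.724 kg.
2.724 kg exceeds the road limit of 2.5 kg for Category SR.
Category TX quantity: 1 g.
1 g ≤ 2 g (road limit, Category TX) — within limit.
The segregation rule (Category TX with Category LB) does not apply to Category SR with Category TX.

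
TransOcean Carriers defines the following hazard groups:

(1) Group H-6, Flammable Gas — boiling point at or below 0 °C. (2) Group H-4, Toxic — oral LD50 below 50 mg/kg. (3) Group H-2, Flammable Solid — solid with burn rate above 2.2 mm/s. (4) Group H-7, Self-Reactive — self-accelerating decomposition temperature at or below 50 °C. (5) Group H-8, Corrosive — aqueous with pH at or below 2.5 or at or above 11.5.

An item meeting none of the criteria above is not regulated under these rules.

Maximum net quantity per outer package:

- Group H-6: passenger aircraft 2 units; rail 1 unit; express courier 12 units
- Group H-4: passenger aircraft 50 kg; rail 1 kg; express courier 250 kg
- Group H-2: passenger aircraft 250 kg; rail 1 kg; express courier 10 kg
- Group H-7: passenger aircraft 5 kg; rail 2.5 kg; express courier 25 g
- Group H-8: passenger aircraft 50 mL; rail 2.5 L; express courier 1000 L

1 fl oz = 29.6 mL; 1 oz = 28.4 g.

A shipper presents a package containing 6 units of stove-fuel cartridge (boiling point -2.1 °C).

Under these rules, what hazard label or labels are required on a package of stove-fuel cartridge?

Boiling point -2.1 °C meets the Group H-6 criterion (Flammable Gas), so the stove-fuel cartridge is Group H-6.
Only the Group H-6 label is required.

Group H-6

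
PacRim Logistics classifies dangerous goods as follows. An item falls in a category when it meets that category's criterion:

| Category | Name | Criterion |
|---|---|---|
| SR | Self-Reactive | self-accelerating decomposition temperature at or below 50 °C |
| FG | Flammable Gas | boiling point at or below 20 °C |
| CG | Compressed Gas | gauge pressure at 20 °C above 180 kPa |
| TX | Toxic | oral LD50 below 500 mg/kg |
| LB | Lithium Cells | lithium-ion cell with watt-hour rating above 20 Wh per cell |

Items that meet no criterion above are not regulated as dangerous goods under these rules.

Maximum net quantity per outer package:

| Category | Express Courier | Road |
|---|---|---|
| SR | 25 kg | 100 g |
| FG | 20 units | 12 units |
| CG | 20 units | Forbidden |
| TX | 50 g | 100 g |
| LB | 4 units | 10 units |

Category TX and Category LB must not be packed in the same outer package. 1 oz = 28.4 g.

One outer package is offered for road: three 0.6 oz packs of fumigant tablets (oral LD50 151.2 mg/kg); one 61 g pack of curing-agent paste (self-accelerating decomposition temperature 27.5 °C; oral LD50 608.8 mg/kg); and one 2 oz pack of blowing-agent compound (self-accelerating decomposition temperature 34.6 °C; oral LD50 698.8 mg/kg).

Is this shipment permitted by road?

No

The fumigant tablets have oral LD50 151.2 mg/kg, which is < 500 mg/kg, so they are Category TX (Toxic).
With self-accelerating decomposition temperature 27.5 °C (≤ 50 °C), the curing-agent paste falls in Category SR.
The blowing-agent compound has self-accelerating decomposition temperature 34.6 °C, which is ≤ 50 °C, so it is Category SR (Self-Reactive).
Category TX quantity: three 0.6 oz packs = 51.12 g.
That is within the Category TX road limit of 100 g.
Total Category SR: 61 g + (one 2 oz pack = 56.8 g) = 117.8 g.
117.8 g exceeds the road limit of 100 g for Category SR.
The segregation rule (Category TX with Category LB) does not apply to Category TX with Category SR.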